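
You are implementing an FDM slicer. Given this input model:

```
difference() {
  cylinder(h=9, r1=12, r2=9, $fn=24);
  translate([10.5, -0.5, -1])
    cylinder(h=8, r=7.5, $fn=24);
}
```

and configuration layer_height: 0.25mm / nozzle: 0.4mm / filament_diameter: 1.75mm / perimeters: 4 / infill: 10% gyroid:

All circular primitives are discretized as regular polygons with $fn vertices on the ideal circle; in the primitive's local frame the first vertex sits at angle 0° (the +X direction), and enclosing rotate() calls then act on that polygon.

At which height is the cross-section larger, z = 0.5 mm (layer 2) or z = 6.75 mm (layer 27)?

layer 2 (z = 0.5 mm)

Layer 2 (z = 0.5): the cone: at t=0.056 of its height the radius interpolates to r₁+(r₂−r₁)t = 11.833, giving a regular 24-gon of that circumradius (area = (24/2)·11.833²·sin(360°/24) = 434.90 mm²); the r=7.5 cylinder at (10.5, -0.5) contributes a regular 24-gon of circumradius 7.5 (area = (24/2)·7.500²·sin(360°/24) = 174.70 mm²); Taking the first minus the rest: starting from the cone (434.90 mm²), the r=7.5 cylinder at (10.5, -0.5) partially overlaps it — only the 93.58 mm² overlap (of its 174.70 mm²) is removed, clipping the outline — area = 341.32 mm². So its area = 341.32 mm². Layer 27 (z = 6.75): the cone contributes a regular 24-gon of circumradius 9.750 (interpolated between r1=12 and r2=9 at t=0.750) (area = (24/2)·9.750²·sin(360°/24) = 295.25 mm²); the r=7.5 cylinder at (10.5, -0.5) gives a regular 24-gon of circumradius 7.5 (constant along its height) (area = (24/2)·7.500²·sin(360°/24) = 174.70 mm²); After the difference (first − rest): starting from the cone (295.25 mm²), the r=7.5 cylinder at (10.5, -0.5) partially overlaps it — only the 61.83 mm² overlap (of its 174.70 mm²) is removed, clipping the outline — area = 233.42 mm². So its area = 233.42 mm². Layer 2 is larger (341.32 vs 233.42 mm²).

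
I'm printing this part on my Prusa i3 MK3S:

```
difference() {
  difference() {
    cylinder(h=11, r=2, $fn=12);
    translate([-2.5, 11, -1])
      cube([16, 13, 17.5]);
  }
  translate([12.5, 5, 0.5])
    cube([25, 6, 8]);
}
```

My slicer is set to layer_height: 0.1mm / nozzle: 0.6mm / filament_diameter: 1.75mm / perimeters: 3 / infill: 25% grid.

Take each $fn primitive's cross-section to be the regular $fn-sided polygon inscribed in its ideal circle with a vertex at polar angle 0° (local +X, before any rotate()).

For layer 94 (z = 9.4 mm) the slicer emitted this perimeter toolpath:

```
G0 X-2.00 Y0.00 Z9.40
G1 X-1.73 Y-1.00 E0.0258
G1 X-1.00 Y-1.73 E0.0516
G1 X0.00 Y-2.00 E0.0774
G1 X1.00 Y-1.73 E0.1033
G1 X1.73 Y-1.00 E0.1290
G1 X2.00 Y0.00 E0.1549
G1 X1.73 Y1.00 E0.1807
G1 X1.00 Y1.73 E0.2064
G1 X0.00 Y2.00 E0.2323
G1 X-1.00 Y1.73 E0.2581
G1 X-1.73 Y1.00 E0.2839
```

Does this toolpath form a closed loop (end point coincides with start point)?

Start point (G0): (-2.00, 0.00). End point (last G1): the path does not return to the start — open.

no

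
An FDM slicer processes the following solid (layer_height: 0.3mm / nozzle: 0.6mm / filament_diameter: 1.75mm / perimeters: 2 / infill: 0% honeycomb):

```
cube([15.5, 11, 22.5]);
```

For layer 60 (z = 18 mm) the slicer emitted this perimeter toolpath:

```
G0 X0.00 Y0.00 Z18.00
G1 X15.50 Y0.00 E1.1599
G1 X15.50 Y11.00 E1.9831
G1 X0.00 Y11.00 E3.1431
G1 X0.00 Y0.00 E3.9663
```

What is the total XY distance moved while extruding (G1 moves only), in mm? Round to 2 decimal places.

Sum the Euclidean lengths of each G1 segment: total = 53.00 mm.

53.00 mm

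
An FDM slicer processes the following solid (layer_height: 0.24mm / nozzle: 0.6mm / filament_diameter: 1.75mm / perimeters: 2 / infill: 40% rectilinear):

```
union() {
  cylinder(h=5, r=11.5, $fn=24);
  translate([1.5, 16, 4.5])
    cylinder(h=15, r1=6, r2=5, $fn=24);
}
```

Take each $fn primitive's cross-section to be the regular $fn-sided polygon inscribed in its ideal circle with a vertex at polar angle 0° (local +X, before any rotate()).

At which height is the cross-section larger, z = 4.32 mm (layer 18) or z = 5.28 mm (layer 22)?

layer 18 (z = 4.32 mm)

Layer 18 (z = 4.32): the cylinder: section is a regular 24-gon, circumradius r=11.5 (area = (24/2)·11.500²·sin(360°/24) = 410.75 mm²); the cone at (1.5, 16) is not intersected at this z (z outside [4.5, 19.5]); Merging all regions: only the r=11.5 cylinder is present, so the union is just that shape — area = 410.75 mm². So its area = 410.75 mm². Layer 22 (z = 5.28): the cylinder is not intersected at this z (z outside [0, 5]); the cone at (1.5, 16) (r1=6→r2=5) has section circumradius 5.948 here — a regular 24-gon (area = (24/2)·5.948²·sin(360°/24) = 109.88 mm²); Combining (union): only the cone at (1.5, 16) is present, so the union is just that shape — area = 109.88 mm². So its area = 109.88 mm². Layer 18 is larger (410.75 vs 109.88 mm²).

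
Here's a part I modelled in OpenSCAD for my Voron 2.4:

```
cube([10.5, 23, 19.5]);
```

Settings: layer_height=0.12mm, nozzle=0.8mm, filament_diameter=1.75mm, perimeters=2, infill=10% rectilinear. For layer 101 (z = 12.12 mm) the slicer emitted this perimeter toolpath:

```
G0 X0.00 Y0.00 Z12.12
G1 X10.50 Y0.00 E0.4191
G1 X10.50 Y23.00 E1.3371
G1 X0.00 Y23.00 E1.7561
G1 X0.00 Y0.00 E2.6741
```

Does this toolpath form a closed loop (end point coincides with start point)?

yes

Start point (G0): (0.00, 0.00). End point (last G1): the path returns to the start — closed.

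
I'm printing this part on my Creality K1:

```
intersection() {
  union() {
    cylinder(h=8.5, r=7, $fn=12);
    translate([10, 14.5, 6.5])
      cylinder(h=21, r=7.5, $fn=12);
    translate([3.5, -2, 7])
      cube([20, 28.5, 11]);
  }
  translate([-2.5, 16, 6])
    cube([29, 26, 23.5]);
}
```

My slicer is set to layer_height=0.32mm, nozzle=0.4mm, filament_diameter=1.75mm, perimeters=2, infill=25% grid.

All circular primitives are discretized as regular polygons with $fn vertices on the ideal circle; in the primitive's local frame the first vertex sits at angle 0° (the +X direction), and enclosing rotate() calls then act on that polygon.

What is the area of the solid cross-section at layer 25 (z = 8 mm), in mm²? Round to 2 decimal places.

210.67 mm²

At z = 8 mm: the r=7 cylinder contributes a regular 12-gon of circumradius 7 (area = (12/2)·7.000²·sin(360°/12) = 147.00 mm²); the r=7.5 cylinder at (10, 14.5) gives a regular 12-gon of circumradius 7.5 (constant along its height) (area = (12/2)·7.500²·sin(360°/12) = 168.75 mm²); the 20×28.5 cube at (3.5, -2) contributes its full rectangle (area 570.00 mm²); Taking the union: the regions partially overlap — summed areas 885.75 mm² minus the doubly-counted overlap 185.37 mm² gives 700.38 mm² — area = 700.38 mm²; the 29×26 cube at (-2.5, 16) contributes its full rectangle (area 754.00 mm²); After intersecting: the 29×26 cube at (-2.5, 16) partially overlaps that combined region; clipping to the common part keeps 210.67 mm² — area = 210.67 mm². Overall, the cross-section is a single solid region. Net area = 210.67 mm².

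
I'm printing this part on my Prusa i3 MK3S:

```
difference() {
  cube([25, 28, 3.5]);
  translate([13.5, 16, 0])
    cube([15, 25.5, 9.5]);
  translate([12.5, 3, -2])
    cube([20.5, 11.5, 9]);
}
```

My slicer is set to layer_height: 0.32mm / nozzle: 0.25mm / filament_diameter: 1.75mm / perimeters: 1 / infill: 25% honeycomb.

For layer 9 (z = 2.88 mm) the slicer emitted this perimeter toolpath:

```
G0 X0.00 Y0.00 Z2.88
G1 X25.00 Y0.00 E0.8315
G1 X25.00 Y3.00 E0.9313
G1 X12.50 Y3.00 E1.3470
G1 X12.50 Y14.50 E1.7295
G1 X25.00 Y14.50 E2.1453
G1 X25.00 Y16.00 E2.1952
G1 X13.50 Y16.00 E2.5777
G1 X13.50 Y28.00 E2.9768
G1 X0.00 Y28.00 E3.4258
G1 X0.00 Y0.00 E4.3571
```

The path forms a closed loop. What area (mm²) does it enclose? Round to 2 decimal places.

418.25 mm²

Apply the shoelace formula to the sequence of (X, Y) vertices; enclosed area = 418.25 mm².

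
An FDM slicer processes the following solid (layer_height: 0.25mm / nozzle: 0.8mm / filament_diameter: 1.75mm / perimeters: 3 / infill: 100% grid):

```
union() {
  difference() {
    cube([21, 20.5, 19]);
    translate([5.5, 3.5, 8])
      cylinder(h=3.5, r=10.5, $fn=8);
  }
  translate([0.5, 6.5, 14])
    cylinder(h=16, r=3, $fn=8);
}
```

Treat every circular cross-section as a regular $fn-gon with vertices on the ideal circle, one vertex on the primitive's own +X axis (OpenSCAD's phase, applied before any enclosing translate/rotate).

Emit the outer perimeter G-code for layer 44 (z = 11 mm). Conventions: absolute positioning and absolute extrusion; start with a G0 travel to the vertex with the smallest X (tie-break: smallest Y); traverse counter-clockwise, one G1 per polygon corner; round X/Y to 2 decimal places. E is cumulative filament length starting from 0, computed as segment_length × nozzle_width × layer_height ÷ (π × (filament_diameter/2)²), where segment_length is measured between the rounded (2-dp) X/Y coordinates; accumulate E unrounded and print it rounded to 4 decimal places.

At z = 11 mm: the 21×20.5 cube contributes its full rectangle; the r=10.5 cylinder at (5.5, 3.5) contributes a regular 8-gon of circumradius 10.5; After the difference (first − rest): starting from the 21×20.5 cube, the r=10.5 cylinder at (5.5, 3.5) partially overlaps it — only the 182.91 mm² overlap (of its 311.83 mm²) is removed, clipping the outline — 1 connected region; the cylinder at (0.5, 6.5) does not reach this height (z outside [14, 30]); Taking the union: only that combined region is present, so the union is just that shape — 1 connected region. The outline is a single polygon with 8 vertices. Extrusion per mm of travel: 0.8 × 0.25 / (π × 0.875²) = 0.083150. Accumulating E over each segment gives final E = 6.8632.

G0 X0.00 Y11.72 Z11.00
G1 X5.50 Y14.00 E0.4951
G1 X12.92 Y10.92 E1.1631
G1 X16.00 Y3.50 E1.8311
G1 X14.55 Y0.00 E2.1461
G1 X21.00 Y0.00 E2.6824
G1 X21.00 Y20.50 E4.3870
G1 X0.00 Y20.50 E6.1332
G1 X0.00 Y11.72 E6.8632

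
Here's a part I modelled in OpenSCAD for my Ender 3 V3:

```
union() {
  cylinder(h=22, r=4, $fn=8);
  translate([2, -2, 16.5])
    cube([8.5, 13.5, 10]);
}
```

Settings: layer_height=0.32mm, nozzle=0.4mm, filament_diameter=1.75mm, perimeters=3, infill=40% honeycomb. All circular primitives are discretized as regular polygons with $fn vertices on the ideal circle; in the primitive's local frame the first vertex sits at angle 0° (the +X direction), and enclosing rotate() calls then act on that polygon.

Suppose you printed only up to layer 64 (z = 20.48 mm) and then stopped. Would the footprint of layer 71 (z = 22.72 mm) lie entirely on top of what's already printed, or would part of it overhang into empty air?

Compare the two slices. At z = 20.48: the r=4 cylinder contributes a regular 8-gon of circumradius 4 (area = (8/2)·4.000²·sin(360°/8) = 45.25 mm²); the cube at (2, -2) (footprint 8.5×13.5) is included at this height (area 114.75 mm²); Taking the union: the regions partially overlap — summed areas 160.00 mm² minus the doubly-counted overlap 7.31 mm² gives 152.69 mm² — area = 152.69 mm². At z = 22.72: the cylinder does not reach this height (z outside [0, 22]); the cube at (2, -2) (footprint 8.5×13.5) is included at this height (area 114.75 mm²); Taking the union: only the 8.5×13.5 cube at (2, -2) is present, so the union is just that shape — area = 114.75 mm². Checking containment: the cross-section at z = 22.72 is a subset of the cross-section at z = 20.48.

entirely on top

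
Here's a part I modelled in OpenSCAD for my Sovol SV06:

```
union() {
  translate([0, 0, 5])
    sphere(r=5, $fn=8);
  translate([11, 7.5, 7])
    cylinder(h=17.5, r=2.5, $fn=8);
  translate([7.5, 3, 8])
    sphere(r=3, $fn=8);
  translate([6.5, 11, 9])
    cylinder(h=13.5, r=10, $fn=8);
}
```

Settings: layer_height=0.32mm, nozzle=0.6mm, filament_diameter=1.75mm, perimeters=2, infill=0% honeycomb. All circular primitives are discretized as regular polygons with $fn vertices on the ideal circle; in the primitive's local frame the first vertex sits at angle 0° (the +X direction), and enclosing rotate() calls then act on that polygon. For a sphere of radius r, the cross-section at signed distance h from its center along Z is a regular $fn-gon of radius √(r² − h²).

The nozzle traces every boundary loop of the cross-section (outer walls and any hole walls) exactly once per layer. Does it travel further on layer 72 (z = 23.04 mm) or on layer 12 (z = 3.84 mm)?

layer 12 (z = 3.84 mm)

Layer 72 (z = 23.04): the sphere is absent (|z−center|=18.040 > r=5); the r=2.5 cylinder at (11, 7.5) gives a regular 8-gon of circumradius 2.5 (constant along its height) (perimeter = 2·8·2.500·sin(180°/8) = 15.31 mm); the sphere at (7.5, 3) is absent (|z−center|=15.040 > r=3); the cylinder at (6.5, 11) does not reach this height (z outside [9, 22.5]); Combining (union): only the r=2.5 cylinder at (11, 7.5) is present, so the union is just that shape — boundary = 15.31 mm. So its perimeter = 15.31 mm. Layer 12 (z = 3.84): the sphere: section is a regular 8-gon, circumradius = √(r²−h²) = √(5²−1.16²) = 4.864 (perimeter = 2·8·4.864·sin(180°/8) = 29.78 mm); the cylinder at (11, 7.5) is not intersected at this z (z outside [7, 24.5]); the sphere at (7.5, 3) is absent (|z−center|=4.160 > r=3); the cylinder at (6.5, 11) is absent (z outside [9, 22.5]); Merging all regions: only the r=5 sphere is present, so the union is just that shape — boundary = 29.78 mm. So its perimeter = 29.78 mm. Layer 12 is larger (29.78 vs 15.31 mm).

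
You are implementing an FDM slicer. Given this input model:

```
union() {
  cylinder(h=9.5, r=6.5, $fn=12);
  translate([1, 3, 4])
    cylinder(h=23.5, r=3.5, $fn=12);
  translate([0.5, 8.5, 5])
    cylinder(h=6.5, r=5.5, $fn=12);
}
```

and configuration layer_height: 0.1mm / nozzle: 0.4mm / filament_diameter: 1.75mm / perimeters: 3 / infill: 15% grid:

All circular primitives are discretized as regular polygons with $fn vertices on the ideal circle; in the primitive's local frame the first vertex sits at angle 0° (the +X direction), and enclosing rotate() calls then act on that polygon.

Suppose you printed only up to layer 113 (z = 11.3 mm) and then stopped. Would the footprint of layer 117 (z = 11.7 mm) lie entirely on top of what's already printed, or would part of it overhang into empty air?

entirely on top

Compare the two slices. At z = 11.3: the cylinder is not intersected at this z (z outside [0, 9.5]); the cylinder at (1, 3): section is a regular 12-gon, circumradius r=3.5 (area = (12/2)·3.500²·sin(360°/12) = 36.75 mm²); the cylinder at (0.5, 8.5): section is a regular 12-gon, circumradius r=5.5 (area = (12/2)·5.500²·sin(360°/12) = 90.75 mm²); Combining (union): the regions partially overlap — summed areas 127.50 mm² minus the doubly-counted overlap 14.95 mm² gives 112.55 mm² — area = 112.55 mm². At z = 11.7: the cylinder is absent (z outside [0, 9.5]); the cylinder at (1, 3): section is a regular 12-gon, circumradius r=3.5 (area = (12/2)·3.500²·sin(360°/12) = 36.75 mm²); the cylinder at (0.5, 8.5) is not intersected at this z (z outside [5, 11.5]); Merging all regions: only the r=3.5 cylinder at (1, 3) is present, so the union is just that shape — area = 36.75 mm². Checking containment: the cross-section at z = 11.7 is a subset of the cross-section at z = 11.3.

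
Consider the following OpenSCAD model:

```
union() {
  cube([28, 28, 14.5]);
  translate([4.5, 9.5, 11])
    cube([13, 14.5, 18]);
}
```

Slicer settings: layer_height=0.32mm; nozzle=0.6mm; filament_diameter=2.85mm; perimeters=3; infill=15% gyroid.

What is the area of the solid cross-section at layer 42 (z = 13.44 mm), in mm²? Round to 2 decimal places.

At z = 13.44 mm: the 28×28 cube contributes its full rectangle (area 784.00 mm²); the cube at (4.5, 9.5) is present — its section is the full 13×14.5 rectangle (area 188.50 mm²); Merging all regions: the 13×14.5 cube at (4.5, 9.5) lies entirely inside the 28×28 cube, so the union is just the 28×28 cube — area = 784.00 mm². Overall, the cross-section is a single solid region. Net area = 784.00 mm².

784.00 mm²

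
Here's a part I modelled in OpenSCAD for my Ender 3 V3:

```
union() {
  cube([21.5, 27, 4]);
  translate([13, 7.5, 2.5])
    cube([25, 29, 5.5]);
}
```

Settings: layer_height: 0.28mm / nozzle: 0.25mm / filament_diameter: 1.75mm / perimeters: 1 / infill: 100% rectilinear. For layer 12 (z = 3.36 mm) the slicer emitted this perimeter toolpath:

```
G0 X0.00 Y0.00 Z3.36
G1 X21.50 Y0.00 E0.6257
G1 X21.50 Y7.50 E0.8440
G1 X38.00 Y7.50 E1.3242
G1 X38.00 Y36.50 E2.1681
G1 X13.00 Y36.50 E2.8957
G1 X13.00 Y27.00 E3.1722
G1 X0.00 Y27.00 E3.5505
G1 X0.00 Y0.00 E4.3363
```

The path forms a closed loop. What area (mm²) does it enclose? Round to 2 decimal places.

1139.75 mm²

Apply the shoelace formula to the sequence of (X, Y) vertices; enclosed area = 1139.75 mm².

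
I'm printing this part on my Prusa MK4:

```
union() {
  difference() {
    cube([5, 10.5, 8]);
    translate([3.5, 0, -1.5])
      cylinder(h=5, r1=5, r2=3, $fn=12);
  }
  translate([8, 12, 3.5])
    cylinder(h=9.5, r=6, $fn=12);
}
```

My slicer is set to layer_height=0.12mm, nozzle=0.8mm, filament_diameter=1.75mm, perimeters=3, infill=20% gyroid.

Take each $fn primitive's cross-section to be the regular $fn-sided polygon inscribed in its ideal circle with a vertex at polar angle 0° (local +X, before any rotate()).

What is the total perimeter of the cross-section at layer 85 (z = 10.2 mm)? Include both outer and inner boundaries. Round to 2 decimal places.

At z = 10.2 mm: the cube is not intersected at this z (z outside [0, 8]); the cone at (3.5, 0) is absent (z outside [-1.5, 3.5]); After the difference (first − rest): the first operand is absent here, so nothing remains; the r=6 cylinder at (8, 12) gives a regular 12-gon of circumradius 6 (constant along its height) (perimeter = 2·12·6.000·sin(180°/12) = 37.27 mm); Taking the union: only the r=6 cylinder at (8, 12) is present, so the union is just that shape — boundary = 37.27 mm. Overall, the cross-section is a single solid region. Total boundary length (outer) = 37.27 mm.

37.27 mm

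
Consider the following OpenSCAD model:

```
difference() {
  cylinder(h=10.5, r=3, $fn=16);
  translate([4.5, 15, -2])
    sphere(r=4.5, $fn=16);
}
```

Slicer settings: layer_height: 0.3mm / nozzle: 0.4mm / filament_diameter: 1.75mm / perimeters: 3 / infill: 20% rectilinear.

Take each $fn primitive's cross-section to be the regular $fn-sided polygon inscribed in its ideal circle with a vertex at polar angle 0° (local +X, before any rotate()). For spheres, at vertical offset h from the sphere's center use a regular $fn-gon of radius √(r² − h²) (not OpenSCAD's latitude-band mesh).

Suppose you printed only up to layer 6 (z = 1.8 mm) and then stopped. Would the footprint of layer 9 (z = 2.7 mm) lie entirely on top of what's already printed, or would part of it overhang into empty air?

Compare the two slices. At z = 1.8: the r=3 cylinder contributes a regular 16-gon of circumradius 3 (area = (16/2)·3.000²·sin(360°/16) = 27.55 mm²); the r=4.5 sphere at (4.5, 15) slices to a regular 16-gon of circumradius 2.410 (√(r²−h²) with h=3.8 from center) (area = (16/2)·2.410²·sin(360°/16) = 17.79 mm²); Subtracting the remaining from the first: starting from the r=3 cylinder (27.55 mm²), the r=4.5 sphere at (4.5, 15) misses the remaining region (no effect) — area = 27.55 mm². At z = 2.7: the cylinder: section is a regular 16-gon, circumradius r=3 (area = (16/2)·3.000²·sin(360°/16) = 27.55 mm²); the sphere at (4.5, 15) does not reach this height (|z−center|=4.700 > r=4.5); After the difference (first − rest): none of the subtracted shapes is present at this height, so the r=3 cylinder is unchanged — area = 27.55 mm². Checking containment: the cross-section at z = 2.7 is a subset of the cross-section at z = 1.8.

entirely on top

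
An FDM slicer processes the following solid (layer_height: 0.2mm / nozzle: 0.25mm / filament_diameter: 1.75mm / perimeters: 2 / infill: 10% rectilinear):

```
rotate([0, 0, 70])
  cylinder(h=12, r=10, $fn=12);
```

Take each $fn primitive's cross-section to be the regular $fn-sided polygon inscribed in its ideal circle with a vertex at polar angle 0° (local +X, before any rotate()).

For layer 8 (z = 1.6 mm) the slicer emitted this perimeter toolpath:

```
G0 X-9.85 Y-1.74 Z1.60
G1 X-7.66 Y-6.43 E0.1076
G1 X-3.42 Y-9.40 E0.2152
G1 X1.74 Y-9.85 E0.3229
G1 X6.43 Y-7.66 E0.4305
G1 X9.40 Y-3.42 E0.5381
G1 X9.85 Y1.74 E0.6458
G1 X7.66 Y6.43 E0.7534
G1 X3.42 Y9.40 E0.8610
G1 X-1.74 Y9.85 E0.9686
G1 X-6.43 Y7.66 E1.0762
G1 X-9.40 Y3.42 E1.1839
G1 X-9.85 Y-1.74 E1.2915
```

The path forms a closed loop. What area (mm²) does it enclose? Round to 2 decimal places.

Apply the shoelace formula to the sequence of (X, Y) vertices; enclosed area = 300.13 mm².

300.13 mm²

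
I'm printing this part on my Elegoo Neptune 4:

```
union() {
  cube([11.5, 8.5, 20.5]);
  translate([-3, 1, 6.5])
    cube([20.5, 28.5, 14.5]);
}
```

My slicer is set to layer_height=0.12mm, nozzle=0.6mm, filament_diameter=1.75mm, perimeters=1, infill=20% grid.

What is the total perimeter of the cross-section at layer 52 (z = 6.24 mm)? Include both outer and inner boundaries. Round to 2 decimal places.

40.00 mm

At z = 6.24 mm: the cube (footprint 11.5×8.5) is included at this height (perimeter 40.00 mm); the cube at (-3, 1) is not intersected at this z (z outside [6.5, 21]); Combining (union): only the 11.5×8.5 cube is present, so the union is just that shape — boundary = 40.00 mm. Overall, the cross-section is a single solid region. Total boundary length (outer) = 40.00 mm.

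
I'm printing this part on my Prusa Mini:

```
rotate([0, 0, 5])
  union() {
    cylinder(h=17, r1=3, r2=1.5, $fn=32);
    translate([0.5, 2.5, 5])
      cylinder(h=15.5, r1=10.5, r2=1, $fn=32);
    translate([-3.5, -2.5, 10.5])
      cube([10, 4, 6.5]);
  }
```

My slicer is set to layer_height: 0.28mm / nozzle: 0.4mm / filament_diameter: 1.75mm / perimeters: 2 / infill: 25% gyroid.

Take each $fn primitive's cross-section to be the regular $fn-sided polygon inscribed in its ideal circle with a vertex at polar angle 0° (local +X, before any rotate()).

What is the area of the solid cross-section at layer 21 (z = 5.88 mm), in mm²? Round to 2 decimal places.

At z = 5.88 mm: the cone contributes a regular 32-gon of circumradius 2.481 (interpolated between r1=3 and r2=1.5 at t=0.346) (area = (32/2)·2.481²·sin(360°/32) = 19.22 mm²); the cone at (0.5, 2.5): at t=0.057 of its height the radius interpolates to r₁+(r₂−r₁)t = 9.961, giving a regular 32-gon of that circumradius (area = (32/2)·9.961²·sin(360°/32) = 309.69 mm²); the cube at (-3.5, -2.5) is not intersected at this z (z outside [10.5, 17]); Combining (union): the cone lies entirely inside the cone at (0.5, 2.5), so the union is just the cone at (0.5, 2.5) — area = 309.69 mm²; (whole slice rotated 5° about Z — lengths, areas and connectivity unchanged). Overall, the cross-section is a single solid region. Net area = 309.69 mm².

309.69 mm²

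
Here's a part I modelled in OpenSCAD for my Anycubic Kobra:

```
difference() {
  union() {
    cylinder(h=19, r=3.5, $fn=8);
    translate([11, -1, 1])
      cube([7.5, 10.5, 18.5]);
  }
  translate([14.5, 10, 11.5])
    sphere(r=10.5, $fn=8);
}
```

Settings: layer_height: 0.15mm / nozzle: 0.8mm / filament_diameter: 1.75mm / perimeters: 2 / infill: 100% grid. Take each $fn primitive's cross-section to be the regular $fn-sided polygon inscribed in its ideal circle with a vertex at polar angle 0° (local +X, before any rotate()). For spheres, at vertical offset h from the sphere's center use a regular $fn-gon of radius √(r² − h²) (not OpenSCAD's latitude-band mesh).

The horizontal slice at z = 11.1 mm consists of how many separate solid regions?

2

At z = 11.1 mm: the r=3.5 cylinder gives a regular 8-gon of circumradius 3.5 (constant along its height); the cube at (11, -1) (footprint 7.5×10.5) is included at this height; Merging all regions: the 2 present regions are separate (no shared area or edge), so areas and boundary lengths simply add and each stays a separate island — 2 connected regions; the sphere at (14.5, 10): section is a regular 8-gon, circumradius = √(r²−h²) = √(10.5²−0.4²) = 10.492; Subtracting the remaining from the first: starting from the result so far, the r=10.5 sphere at (14.5, 10) partially overlaps it — only the 69.09 mm² overlap (of its 311.38 mm²) is removed, clipping the outline — 2 connected regions. The result has 2 disconnected regions.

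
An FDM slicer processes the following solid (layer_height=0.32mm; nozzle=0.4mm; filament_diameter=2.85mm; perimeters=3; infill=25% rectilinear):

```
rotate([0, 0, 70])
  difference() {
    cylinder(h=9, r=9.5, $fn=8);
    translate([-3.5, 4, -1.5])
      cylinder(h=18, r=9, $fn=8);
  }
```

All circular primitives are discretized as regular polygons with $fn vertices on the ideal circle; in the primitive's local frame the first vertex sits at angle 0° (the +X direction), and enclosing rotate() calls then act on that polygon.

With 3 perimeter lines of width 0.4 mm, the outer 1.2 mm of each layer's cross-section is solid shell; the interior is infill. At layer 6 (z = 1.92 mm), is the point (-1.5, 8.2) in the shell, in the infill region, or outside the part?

At z = 1.92 mm: the cylinder: section is a regular 8-gon, circumradius r=9.5; the cylinder at (-3.5, 4): section is a regular 8-gon, circumradius r=9; After the difference (first − rest): starting from the r=9.5 cylinder, the r=9 cylinder at (-3.5, 4) partially overlaps it — only the 149.45 mm² overlap (of its 229.10 mm²) is removed, clipping the outline — 1 connected region; (rotated 70° about Z; rotation is an isometry so areas/perimeters/island counts are preserved). Overall, the cross-section is a single solid region. Undo the 70° rotation: the query point maps to (7.192, 4.214) in the un-rotated model frame. The nearest boundary edge runs (6.72, 6.72)→(9.50, 0.00); distance from the point to it = 0.52 mm. The point is inside the cross-section, 0.52 mm from the nearest boundary — within the 1.2 mm shell band (3 × 0.4).

shell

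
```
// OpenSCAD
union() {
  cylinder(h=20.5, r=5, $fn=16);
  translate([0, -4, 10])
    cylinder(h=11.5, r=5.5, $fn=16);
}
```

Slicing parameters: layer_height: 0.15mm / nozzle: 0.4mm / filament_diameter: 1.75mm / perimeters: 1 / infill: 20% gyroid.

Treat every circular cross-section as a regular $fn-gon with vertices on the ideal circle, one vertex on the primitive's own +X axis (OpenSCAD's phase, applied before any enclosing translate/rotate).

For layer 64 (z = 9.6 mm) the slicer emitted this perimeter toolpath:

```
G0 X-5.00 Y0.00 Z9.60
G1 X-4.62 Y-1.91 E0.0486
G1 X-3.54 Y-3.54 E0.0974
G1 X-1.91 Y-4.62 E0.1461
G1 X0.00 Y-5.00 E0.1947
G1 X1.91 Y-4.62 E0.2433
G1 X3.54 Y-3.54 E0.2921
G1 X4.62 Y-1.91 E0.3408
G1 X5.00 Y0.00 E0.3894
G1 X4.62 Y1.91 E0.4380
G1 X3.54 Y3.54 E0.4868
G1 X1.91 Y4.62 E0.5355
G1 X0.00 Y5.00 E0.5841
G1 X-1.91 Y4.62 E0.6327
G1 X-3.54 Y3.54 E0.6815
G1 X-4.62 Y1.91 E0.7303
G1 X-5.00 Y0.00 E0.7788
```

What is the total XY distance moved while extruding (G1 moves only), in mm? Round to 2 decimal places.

Sum the Euclidean lengths of each G1 segment: total = 31.22 mm.

31.22 mm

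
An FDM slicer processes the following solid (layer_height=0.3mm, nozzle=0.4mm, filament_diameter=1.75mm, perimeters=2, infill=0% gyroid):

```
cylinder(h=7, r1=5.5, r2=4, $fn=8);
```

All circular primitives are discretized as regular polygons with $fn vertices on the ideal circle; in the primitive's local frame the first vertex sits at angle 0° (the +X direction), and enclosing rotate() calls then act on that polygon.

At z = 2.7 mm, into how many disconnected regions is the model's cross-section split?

1

At z = 2.7 mm: the cone: at t=0.386 of its height the radius interpolates to r₁+(r₂−r₁)t = 4.921, giving a regular 8-gon of that circumradius. The result has 1 disconnected region.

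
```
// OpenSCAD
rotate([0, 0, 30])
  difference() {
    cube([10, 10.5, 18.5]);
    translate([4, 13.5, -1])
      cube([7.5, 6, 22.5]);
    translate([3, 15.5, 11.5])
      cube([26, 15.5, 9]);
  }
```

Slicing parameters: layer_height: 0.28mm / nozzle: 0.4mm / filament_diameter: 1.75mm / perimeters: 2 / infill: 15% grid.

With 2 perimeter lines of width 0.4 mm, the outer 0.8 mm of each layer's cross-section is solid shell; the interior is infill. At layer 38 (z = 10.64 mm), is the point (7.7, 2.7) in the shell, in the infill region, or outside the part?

At z = 10.64 mm: the cube is present — its section is the full 10×10.5 rectangle; the cube at (4, 13.5) is present — its section is the full 7.5×6 rectangle; the cube at (3, 15.5) is not intersected at this z (z outside [11.5, 20.5]); After the difference (first − rest): starting from the 10×10.5 cube, the 7.5×6 cube at (4, 13.5) misses the remaining region (no effect) — 1 connected region; (whole slice rotated 30° about Z — lengths, areas and connectivity unchanged). Overall, the cross-section is a single solid region. Undo the 30° rotation: the query point maps to (8.018, -1.512) in the un-rotated model frame. The nearest boundary edge runs (10.00, 0.00)→(0.00, 0.00); distance from the point to it = 1.51 mm. The point is not inside any of the regions above, so it lies outside the cross-section (1.51 mm from the nearest boundary).

outside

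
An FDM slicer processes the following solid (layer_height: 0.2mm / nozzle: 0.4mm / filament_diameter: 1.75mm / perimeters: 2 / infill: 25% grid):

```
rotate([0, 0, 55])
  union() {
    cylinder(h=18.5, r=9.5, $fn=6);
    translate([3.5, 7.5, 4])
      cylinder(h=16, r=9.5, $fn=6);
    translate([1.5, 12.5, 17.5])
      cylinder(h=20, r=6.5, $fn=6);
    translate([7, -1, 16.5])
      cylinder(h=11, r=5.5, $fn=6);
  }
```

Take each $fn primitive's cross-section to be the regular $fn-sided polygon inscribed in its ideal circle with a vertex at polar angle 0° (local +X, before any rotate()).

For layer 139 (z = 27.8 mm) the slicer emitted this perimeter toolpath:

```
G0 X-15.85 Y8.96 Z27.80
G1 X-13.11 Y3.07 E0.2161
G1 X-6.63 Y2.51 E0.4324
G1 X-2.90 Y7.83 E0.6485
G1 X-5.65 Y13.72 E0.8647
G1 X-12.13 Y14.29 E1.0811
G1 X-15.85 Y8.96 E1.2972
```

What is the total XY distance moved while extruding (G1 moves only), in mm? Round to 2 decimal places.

39.00 mm

Sum the Euclidean lengths of each G1 segment: total = 39.00 mm.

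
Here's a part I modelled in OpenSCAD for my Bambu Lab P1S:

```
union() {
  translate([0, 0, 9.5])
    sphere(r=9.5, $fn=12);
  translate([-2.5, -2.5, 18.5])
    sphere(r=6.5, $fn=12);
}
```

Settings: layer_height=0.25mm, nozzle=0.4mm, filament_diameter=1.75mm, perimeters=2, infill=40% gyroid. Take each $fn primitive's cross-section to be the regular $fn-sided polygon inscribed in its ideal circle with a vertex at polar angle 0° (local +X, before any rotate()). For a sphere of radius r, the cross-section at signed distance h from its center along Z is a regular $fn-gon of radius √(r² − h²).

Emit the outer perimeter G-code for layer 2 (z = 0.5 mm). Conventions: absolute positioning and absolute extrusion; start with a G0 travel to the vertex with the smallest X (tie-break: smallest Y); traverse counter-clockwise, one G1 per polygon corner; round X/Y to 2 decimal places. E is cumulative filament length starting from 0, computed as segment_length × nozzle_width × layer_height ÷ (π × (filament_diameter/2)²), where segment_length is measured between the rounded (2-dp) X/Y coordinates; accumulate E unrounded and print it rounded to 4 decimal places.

At z = 0.5 mm: the r=9.5 sphere contributes a regular 12-gon of circumradius √(9.5²−9²) = 3.041; the sphere at (-2.5, -2.5) is not intersected at this z (|z−center|=18.000 > r=6.5); Merging all regions: only the r=9.5 sphere is present, so the union is just that shape — 1 connected region. The outline is a single polygon with 12 vertices. Extrusion per mm of travel: 0.4 × 0.25 / (π × 0.875²) = 0.041575. Accumulating E over each segment gives final E = 0.7847.

G0 X-3.04 Y0.00 Z0.50
G1 X-2.63 Y-1.52 E0.0655
G1 X-1.52 Y-2.63 E0.1307
G1 X0.00 Y-3.04 E0.1962
G1 X1.52 Y-2.63 E0.2616
G1 X2.63 Y-1.52 E0.3269
G1 X3.04 Y0.00 E0.3923
G1 X2.63 Y1.52 E0.4578
G1 X1.52 Y2.63 E0.5231
G1 X0.00 Y3.04 E0.5885
G1 X-1.52 Y2.63 E0.6540
G1 X-2.63 Y1.52 E0.7192
G1 X-3.04 Y0.00 E0.7847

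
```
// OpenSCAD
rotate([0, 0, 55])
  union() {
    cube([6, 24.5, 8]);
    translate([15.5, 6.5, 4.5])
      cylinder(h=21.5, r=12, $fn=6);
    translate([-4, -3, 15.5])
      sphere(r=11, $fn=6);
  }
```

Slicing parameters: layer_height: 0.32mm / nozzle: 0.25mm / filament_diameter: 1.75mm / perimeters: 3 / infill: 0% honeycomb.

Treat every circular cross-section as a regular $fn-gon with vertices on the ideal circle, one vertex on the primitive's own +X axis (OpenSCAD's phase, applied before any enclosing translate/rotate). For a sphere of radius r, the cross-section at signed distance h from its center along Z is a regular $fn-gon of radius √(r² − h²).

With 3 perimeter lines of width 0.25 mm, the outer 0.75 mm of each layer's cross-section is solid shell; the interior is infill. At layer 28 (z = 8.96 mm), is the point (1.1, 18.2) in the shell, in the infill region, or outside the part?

At z = 8.96 mm: the cube is not intersected at this z (z outside [0, 8]); the r=12 cylinder at (15.5, 6.5) contributes a regular 6-gon of circumradius 12; the r=11 sphere at (-4, -3) slices to a regular 6-gon of circumradius 8.845 (√(r²−h²) with h=6.54 from center); Taking the union: the 2 present regions are separate (no shared area or edge), so areas and boundary lengths simply add and each stays a separate island — 2 connected regions; (whole slice rotated 55° about Z — lengths, areas and connectivity unchanged). Overall, the cross-section has 2 separate islands. Undo the 55° rotation: the query point maps to (15.540, 9.538) in the un-rotated model frame. The nearest boundary edge runs (9.50, 16.89)→(21.50, 16.89); distance from the point to it = 7.35 mm. (Shell/infill is judged within the island containing the point — the largest one.) The point is inside the cross-section and 7.35 mm from the nearest boundary — more than the 0.75 mm shell width (3 × 0.25), so it's in the infill interior.

infill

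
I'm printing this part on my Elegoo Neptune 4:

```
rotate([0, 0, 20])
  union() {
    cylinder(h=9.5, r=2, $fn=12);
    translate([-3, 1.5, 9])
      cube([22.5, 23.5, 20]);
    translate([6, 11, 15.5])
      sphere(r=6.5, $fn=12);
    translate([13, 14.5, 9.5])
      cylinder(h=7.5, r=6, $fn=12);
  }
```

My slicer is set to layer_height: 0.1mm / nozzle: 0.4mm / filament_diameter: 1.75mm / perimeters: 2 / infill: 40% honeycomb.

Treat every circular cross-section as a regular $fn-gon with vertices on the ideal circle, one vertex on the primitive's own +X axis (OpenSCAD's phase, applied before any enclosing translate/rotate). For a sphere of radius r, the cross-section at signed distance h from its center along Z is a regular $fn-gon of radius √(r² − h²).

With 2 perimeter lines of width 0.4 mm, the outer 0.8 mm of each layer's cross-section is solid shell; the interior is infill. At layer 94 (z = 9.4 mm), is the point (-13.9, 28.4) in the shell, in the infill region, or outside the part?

At z = 9.4 mm: the cylinder: section is a regular 12-gon, circumradius r=2; the 22.5×23.5 cube at (-3, 1.5) contributes its full rectangle; the r=6.5 sphere at (6, 11) contributes a regular 12-gon of circumradius √(6.5²−6.1²) = 2.245; the cylinder at (13, 14.5) is not intersected at this z (z outside [9.5, 17]); Combining (union): the regions partially overlap (shared area 15.91 mm²), so overlapping operands fuse into one piece — 1 connected region; (rotated 20° about Z; rotation is an isometry so areas/perimeters/island counts are preserved). Overall, the cross-section is a single solid region. Undo the 20° rotation: the query point maps to (-3.348, 31.441) in the un-rotated model frame. The nearest boundary edge runs (-3.00, 1.50)→(-3.00, 25.00); distance from the point to it = 6.45 mm. The point is not inside any of the regions above, so it lies outside the cross-section (6.45 mm from the nearest boundary).

outside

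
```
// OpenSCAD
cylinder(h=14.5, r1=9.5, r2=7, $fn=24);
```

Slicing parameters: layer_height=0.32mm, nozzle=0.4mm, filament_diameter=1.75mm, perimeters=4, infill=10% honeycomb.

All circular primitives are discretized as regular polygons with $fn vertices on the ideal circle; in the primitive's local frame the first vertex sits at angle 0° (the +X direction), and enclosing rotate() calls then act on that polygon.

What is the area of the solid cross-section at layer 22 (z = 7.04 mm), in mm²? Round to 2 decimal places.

At z = 7.04 mm: the cone (r1=9.5→r2=7) has section circumradius 8.286 here — a regular 24-gon (area = (24/2)·8.286²·sin(360°/24) = 213.25 mm²). Overall, the cross-section is a single solid region. Net area = 213.25 mm².

213.25 mm²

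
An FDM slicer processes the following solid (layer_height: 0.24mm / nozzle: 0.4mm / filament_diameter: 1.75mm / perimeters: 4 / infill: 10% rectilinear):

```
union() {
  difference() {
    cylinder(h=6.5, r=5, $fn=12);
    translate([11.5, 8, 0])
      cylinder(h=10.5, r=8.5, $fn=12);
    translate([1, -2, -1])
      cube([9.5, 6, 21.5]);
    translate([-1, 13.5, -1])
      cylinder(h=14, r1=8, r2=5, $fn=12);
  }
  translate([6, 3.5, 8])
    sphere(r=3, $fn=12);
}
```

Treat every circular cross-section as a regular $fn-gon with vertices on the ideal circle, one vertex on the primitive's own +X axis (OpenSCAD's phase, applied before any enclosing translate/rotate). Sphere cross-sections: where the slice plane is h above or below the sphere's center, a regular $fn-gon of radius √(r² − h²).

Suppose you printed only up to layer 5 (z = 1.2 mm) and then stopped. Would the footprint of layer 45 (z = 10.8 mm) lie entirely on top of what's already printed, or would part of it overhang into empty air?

Compare the two slices. At z = 1.2: the cylinder: section is a regular 12-gon, circumradius r=5 (area = (12/2)·5.000²·sin(360°/12) = 75.00 mm²); the cylinder at (11.5, 8): section is a regular 12-gon, circumradius r=8.5 (area = (12/2)·8.500²·sin(360°/12) = 216.75 mm²); the 9.5×6 cube at (1, -2) contributes its full rectangle (area 57.00 mm²); the cone at (-1, 13.5): at t=0.157 of its height the radius interpolates to r₁+(r₂−r₁)t = 7.529, giving a regular 12-gon of that circumradius (area = (12/2)·7.529²·sin(360°/12) = 170.04 mm²); Taking the first minus the rest: starting from the r=5 cylinder (75.00 mm²), the r=8.5 cylinder at (11.5, 8) misses the remaining region (no effect); the 9.5×6 cube at (1, -2) partially overlaps it — only the 20.50 mm² overlap (of its 57.00 mm²) is removed, clipping the outline; the cone at (-1, 13.5) misses the remaining region (no effect) — area = 54.50 mm²; the sphere at (6, 3.5) is absent (|z−center|=6.800 > r=3); Taking the union: only the result so far is present, so the union is just that shape — area = 54.50 mm². At z = 10.8: the cylinder is not intersected at this z (z outside [0, 6.5]); the cylinder at (11.5, 8) is not intersected at this z (z outside [0, 10.5]); the 9.5×6 cube at (1, -2) contributes its full rectangle (area 57.00 mm²); the cone at (-1, 13.5): at t=0.843 of its height the radius interpolates to r₁+(r₂−r₁)t = 5.471, giving a regular 12-gon of that circumradius (area = (12/2)·5.471²·sin(360°/12) = 89.81 mm²); After the difference (first − rest): the first operand is absent here, so nothing remains; the r=3 sphere at (6, 3.5) slices to a regular 12-gon of circumradius 1.077 (√(r²−h²) with h=2.8 from center) (area = (12/2)·1.077²·sin(360°/12) = 3.48 mm²); Merging all regions: only the r=3 sphere at (6, 3.5) is present, so the union is just that shape — area = 3.48 mm². Checking containment: at z = 10.8 the cross-section extends beyond the z = 1.2 cross-section by about 3.48 mm².

part overhangs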